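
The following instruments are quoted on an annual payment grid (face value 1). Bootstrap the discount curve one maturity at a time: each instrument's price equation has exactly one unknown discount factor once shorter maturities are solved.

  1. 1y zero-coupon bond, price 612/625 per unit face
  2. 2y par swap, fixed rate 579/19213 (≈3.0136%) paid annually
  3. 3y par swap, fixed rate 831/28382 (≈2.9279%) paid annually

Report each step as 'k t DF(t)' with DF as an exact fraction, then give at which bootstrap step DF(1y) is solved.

step 1 [1y] zero: DF = P = 612/625 ≈ 0.979200
step 2 [2y] swap r/1=579/19213: DF=(1 − 579/19213·(0.979200))/(1+579/19213) = 9421/10000 ≈ 0.942100
step 3 [3y] swap r/1=831/28382: DF=(1 − 831/28382·(0.979200+0.942100))/(1+831/28382) = 9169/10000 ≈ 0.916900

1 1 612/625
2 2 9421/10000
3 3 9169/10000
DF(1y) is solved at step 1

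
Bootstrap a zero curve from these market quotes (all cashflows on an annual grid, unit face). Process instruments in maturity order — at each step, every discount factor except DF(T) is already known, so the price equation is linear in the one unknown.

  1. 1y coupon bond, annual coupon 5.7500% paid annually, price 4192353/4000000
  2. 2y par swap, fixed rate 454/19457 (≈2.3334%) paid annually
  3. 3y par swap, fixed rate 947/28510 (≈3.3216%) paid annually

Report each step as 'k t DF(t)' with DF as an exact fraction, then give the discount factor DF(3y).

step 1 [1y] bond c/1=23/400: DF=(4192353/4000000 − 23/400·(0))/(1+23/400) = 9911/10000 ≈ 0.991100
step 2 [2y] swap r/1=454/19457: DF=(1 − 454/19457·(0.991100))/(1+454/19457) = 4773/5000 ≈ 0.954600
step 3 [3y] swap r/1=947/28510: DF=(1 − 947/28510·(0.991100+0.954600))/(1+947/28510) = 9053/10000 ≈ 0.905300

1 1 9911/10000
2 2 4773/5000
3 3 9053/10000
DF(3y) = 9053/10000 ≈ 0.905300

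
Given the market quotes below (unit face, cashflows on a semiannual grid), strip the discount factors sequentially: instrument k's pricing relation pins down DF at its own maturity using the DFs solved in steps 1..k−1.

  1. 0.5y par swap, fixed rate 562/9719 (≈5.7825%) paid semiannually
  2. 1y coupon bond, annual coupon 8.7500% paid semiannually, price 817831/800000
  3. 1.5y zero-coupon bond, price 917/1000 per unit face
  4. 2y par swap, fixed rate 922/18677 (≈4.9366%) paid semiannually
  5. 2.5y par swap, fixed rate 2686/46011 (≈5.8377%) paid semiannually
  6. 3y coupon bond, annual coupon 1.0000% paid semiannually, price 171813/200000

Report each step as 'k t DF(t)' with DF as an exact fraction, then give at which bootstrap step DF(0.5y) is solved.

1 1/2 9719/10000
2 1 9387/10000
3 3/2 917/1000
4 2 4539/5000
5 5/2 8657/10000
6 3 8319/10000
DF(0.5y) is solved at step 1

step 1 [0.5y] swap r/2=281/9719: DF=(1 − 281/9719·(0))/(1+281/9719) = 9719/10000 ≈ 0.971900
step 2 [1y] bond c/2=7/160: DF=(817831/800000 − 7/160·(0.971900))/(1+7/160) = 9387/10000 ≈ 0.938700
step 3 [1.5y] zero: DF = P = 917/1000 ≈ 0.917000
step 4 [2y] swap r/2=461/18677: DF=(1 − 461/18677·(0.971900+0.938700+0.917000))/(1+461/18677) = 4539/5000 ≈ 0.907800
step 5 [2.5y] swap r/2=1343/46011: DF=(1 − 1343/46011·(0.971900+0.938700+0.917000+0.907800))/(1+1343/46011) = 8657/10000 ≈ 0.865700
step 6 [3y] bond c/2=1/200: DF=(171813/200000 − 1/200·(0.971900+0.938700+0.917000+0.907800+0.865700))/(1+1/200) = 8319/10000 ≈ 0.831900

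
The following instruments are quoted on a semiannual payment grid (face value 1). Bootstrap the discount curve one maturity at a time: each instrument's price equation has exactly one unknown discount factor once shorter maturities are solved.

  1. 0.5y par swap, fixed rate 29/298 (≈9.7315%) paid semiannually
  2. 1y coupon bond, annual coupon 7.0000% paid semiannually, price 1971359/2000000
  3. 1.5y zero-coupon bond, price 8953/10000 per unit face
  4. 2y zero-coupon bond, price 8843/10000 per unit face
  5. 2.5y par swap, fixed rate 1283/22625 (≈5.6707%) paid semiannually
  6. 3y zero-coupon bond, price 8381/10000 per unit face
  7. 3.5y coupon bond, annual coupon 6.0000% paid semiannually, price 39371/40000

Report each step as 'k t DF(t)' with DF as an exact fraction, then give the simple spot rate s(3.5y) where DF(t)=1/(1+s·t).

step 1 [0.5y] swap r/2=29/596: DF=(1 − 29/596·(0))/(1+29/596) = 596/625 ≈ 0.953600
step 2 [1y] bond c/2=7/200: DF=(1971359/2000000 − 7/200·(0.953600))/(1+7/200) = 9201/10000 ≈ 0.920100
step 3 [1.5y] zero: DF = P = 8953/10000 ≈ 0.895300
step 4 [2y] zero: DF = P = 8843/10000 ≈ 0.884300
step 5 [2.5y] swap r/2=1283/45250: DF=(1 − 1283/45250·(0.953600+0.920100+0.895300+0.884300))/(1+1283/45250) = 8717/10000 ≈ 0.871700
step 6 [3y] zero: DF = P = 8381/10000 ≈ 0.838100
step 7 [3.5y] bond c/2=3/100: DF=(39371/40000 − 3/100·(0.953600+0.920100+0.895300+0.884300+0.871700+0.838100))/(1+3/100) = 3997/5000 ≈ 0.799400

1 1/2 596/625
2 1 9201/10000
3 3/2 8953/10000
4 2 8843/10000
5 5/2 8717/10000
6 3 8381/10000
7 7/2 3997/5000
s(3.5y) = (1/(3997/5000) − 1)/(7/2) = 2006/27979 ≈ 7.1697%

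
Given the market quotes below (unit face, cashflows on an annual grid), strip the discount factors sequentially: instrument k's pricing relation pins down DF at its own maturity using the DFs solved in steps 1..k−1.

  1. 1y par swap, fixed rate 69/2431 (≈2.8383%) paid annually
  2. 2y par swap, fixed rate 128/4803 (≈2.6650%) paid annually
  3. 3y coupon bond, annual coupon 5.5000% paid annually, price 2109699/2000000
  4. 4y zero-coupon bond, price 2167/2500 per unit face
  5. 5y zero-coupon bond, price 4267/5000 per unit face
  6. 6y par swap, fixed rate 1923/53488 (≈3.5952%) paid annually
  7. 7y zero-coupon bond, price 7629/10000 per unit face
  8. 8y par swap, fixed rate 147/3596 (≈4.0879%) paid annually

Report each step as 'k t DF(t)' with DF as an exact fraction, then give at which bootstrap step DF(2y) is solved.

1 1 2431/2500
2 2 593/625
3 3 8997/10000
4 4 2167/2500
5 5 4267/5000
6 6 8077/10000
7 7 7629/10000
8 8 7207/10000
DF(2y) is solved at step 2

step 1 [1y] swap r/1=69/2431: DF=(1 − 69/2431·(0))/(1+69/2431) = 2431/2500 ≈ 0.972400
step 2 [2y] swap r/1=128/4803: DF=(1 − 128/4803·(0.972400))/(1+128/4803) = 593/625 ≈ 0.948800
step 3 [3y] bond c/1=11/200: DF=(2109699/2000000 − 11/200·(0.972400+0.948800))/(1+11/200) = 8997/10000 ≈ 0.899700
step 4 [4y] zero: DF = P = 2167/2500 ≈ 0.866800
step 5 [5y] zero: DF = P = 4267/5000 ≈ 0.853400
step 6 [6y] swap r/1=1923/53488: DF=(1 − 1923/53488·(0.972400+0.948800+0.899700+0.866800+0.853400))/(1+1923/53488) = 8077/10000 ≈ 0.807700
step 7 [7y] zero: DF = P = 7629/10000 ≈ 0.762900
step 8 [8y] swap r/1=147/3596: DF=(1 − 147/3596·(0.972400+0.948800+0.899700+0.866800+0.853400+0.807700+0.762900))/(1+147/3596) = 7207/10000 ≈ 0.720700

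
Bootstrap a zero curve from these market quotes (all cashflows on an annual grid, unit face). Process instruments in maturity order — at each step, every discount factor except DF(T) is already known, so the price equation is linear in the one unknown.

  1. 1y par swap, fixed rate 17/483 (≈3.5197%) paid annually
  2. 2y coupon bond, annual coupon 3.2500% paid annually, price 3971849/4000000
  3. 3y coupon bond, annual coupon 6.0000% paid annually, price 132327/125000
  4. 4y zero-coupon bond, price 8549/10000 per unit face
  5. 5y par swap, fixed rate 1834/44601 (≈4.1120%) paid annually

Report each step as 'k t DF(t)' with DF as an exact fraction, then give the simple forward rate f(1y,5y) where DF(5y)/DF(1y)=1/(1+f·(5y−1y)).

step 1 [1y] swap r/1=17/483: DF=(1 − 17/483·(0))/(1+17/483) = 483/500 ≈ 0.966000
step 2 [2y] bond c/1=13/400: DF=(3971849/4000000 − 13/400·(0.966000))/(1+13/400) = 9313/10000 ≈ 0.931300
step 3 [3y] bond c/1=3/50: DF=(132327/125000 − 3/50·(0.966000+0.931300))/(1+3/50) = 8913/10000 ≈ 0.891300
step 4 [4y] zero: DF = P = 8549/10000 ≈ 0.854900
step 5 [5y] swap r/1=1834/44601: DF=(1 − 1834/44601·(0.966000+0.931300+0.891300+0.854900))/(1+1834/44601) = 4083/5000 ≈ 0.816600

1 1 483/500
2 2 9313/10000
3 3 8913/10000
4 4 8549/10000
5 5 4083/5000
f(1y,5y) = ((483/500)/(4083/5000) − 1)/(4) = 249/5444 ≈ 4.5738%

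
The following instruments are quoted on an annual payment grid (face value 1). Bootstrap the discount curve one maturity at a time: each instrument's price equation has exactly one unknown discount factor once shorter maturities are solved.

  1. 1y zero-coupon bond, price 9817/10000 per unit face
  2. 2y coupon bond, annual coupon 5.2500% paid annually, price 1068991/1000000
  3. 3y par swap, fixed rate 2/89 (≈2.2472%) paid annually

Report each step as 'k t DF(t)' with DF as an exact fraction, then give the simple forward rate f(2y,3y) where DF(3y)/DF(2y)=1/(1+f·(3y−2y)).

1 1 9817/10000
2 2 9667/10000
3 3 1169/1250
f(2y,3y) = ((9667/10000)/(1169/1250) − 1)/(1) = 45/1336 ≈ 3.3683%

step 1 [1y] zero: DF = P = 9817/10000 ≈ 0.981700
step 2 [2y] bond c/1=21/400: DF=(1068991/1000000 − 21/400·(0.981700))/(1+21/400) = 9667/10000 ≈ 0.966700
step 3 [3y] swap r/1=2/89: DF=(1 − 2/89·(0.981700+0.966700))/(1+2/89) = 1169/1250 ≈ 0.935200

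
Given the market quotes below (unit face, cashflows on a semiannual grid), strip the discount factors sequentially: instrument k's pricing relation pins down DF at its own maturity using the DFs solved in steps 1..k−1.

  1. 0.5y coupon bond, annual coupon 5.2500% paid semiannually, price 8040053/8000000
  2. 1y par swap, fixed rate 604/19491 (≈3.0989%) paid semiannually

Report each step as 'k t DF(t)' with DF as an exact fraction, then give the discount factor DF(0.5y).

step 1 [0.5y] bond c/2=21/800: DF=(8040053/8000000 − 21/800·(0))/(1+21/800) = 9793/10000 ≈ 0.979300
step 2 [1y] swap r/2=302/19491: DF=(1 − 302/19491·(0.979300))/(1+302/19491) = 4849/5000 ≈ 0.969800

1 1/2 9793/10000
2 1 4849/5000
DF(0.5y) = 9793/10000 ≈ 0.979300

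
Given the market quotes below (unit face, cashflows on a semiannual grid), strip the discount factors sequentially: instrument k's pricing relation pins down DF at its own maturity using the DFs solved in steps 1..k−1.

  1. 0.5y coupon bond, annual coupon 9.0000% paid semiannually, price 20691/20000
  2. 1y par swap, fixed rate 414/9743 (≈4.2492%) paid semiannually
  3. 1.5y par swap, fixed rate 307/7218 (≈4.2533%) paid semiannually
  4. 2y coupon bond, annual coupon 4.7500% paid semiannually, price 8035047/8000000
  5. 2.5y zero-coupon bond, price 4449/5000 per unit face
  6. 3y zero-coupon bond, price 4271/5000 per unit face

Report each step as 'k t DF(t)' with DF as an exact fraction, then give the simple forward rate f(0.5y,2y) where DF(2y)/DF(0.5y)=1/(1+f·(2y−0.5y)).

step 1 [0.5y] bond c/2=9/200: DF=(20691/20000 − 9/200·(0))/(1+9/200) = 99/100 ≈ 0.990000
step 2 [1y] swap r/2=207/9743: DF=(1 − 207/9743·(0.990000))/(1+207/9743) = 4793/5000 ≈ 0.958600
step 3 [1.5y] swap r/2=307/14436: DF=(1 − 307/14436·(0.990000+0.958600))/(1+307/14436) = 4693/5000 ≈ 0.938600
step 4 [2y] bond c/2=19/800: DF=(8035047/8000000 − 19/800·(0.990000+0.958600+0.938600))/(1+19/800) = 9141/10000 ≈ 0.914100
step 5 [2.5y] zero: DF = P = 4449/5000 ≈ 0.889800
step 6 [3y] zero: DF = P = 4271/5000 ≈ 0.854200

1 1/2 99/100
2 1 4793/5000
3 3/2 4693/5000
4 2 9141/10000
5 5/2 4449/5000
6 3 4271/5000
f(0.5y,2y) = ((99/100)/(9141/10000) − 1)/(3/2) = 46/831 ≈ 5.5355%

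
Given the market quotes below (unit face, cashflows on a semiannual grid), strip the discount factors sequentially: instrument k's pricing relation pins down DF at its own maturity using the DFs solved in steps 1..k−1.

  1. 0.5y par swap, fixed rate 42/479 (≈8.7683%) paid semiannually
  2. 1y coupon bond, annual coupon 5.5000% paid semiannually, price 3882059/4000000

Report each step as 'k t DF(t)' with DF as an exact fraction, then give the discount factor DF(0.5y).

step 1 [0.5y] swap r/2=21/479: DF=(1 − 21/479·(0))/(1+21/479) = 479/500 ≈ 0.958000
step 2 [1y] bond c/2=11/400: DF=(3882059/4000000 − 11/400·(0.958000))/(1+11/400) = 9189/10000 ≈ 0.918900

1 1/2 479/500
2 1 9189/10000
DF(0.5y) = 479/500 ≈ 0.958000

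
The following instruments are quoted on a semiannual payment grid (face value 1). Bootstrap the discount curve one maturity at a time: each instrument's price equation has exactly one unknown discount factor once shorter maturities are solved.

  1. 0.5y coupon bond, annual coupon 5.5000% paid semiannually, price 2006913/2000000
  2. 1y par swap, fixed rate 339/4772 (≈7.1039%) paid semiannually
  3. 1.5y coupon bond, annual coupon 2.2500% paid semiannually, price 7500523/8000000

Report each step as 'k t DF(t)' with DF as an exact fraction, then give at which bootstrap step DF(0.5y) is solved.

1 1/2 4883/5000
2 1 4661/5000
3 3/2 9059/10000
DF(0.5y) is solved at step 1

step 1 [0.5y] bond c/2=11/400: DF=(2006913/2000000 − 11/400·(0))/(1+11/400) = 4883/5000 ≈ 0.976600
step 2 [1y] swap r/2=339/9544: DF=(1 − 339/9544·(0.976600))/(1+339/9544) = 4661/5000 ≈ 0.932200
step 3 [1.5y] bond c/2=9/800: DF=(7500523/8000000 − 9/800·(0.976600+0.932200))/(1+9/800) = 9059/10000 ≈ 0.905900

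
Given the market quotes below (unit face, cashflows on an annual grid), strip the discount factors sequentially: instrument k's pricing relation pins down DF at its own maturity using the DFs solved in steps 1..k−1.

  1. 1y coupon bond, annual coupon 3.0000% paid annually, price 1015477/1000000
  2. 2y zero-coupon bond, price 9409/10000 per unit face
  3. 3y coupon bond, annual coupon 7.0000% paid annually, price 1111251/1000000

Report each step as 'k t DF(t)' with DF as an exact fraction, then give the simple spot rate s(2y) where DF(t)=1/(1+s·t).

step 1 [1y] bond c/1=3/100: DF=(1015477/1000000 − 3/100·(0))/(1+3/100) = 9859/10000 ≈ 0.985900
step 2 [2y] zero: DF = P = 9409/10000 ≈ 0.940900
step 3 [3y] bond c/1=7/100: DF=(1111251/1000000 − 7/100·(0.985900+0.940900))/(1+7/100) = 73/80 ≈ 0.912500

1 1 9859/10000
2 2 9409/10000
3 3 73/80
s(2y) = (1/(9409/10000) − 1)/(2) = 591/18818 ≈ 3.1406%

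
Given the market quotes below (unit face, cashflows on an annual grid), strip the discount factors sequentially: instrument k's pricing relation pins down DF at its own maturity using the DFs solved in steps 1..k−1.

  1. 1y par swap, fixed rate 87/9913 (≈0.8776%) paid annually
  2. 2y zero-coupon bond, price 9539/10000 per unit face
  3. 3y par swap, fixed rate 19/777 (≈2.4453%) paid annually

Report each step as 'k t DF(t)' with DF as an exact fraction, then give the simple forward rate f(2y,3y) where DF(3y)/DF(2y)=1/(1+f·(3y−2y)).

step 1 [1y] swap r/1=87/9913: DF=(1 − 87/9913·(0))/(1+87/9913) = 9913/10000 ≈ 0.991300
step 2 [2y] zero: DF = P = 9539/10000 ≈ 0.953900
step 3 [3y] swap r/1=19/777: DF=(1 − 19/777·(0.991300+0.953900))/(1+19/777) = 9297/10000 ≈ 0.929700

1 1 9913/10000
2 2 9539/10000
3 3 9297/10000
f(2y,3y) = ((9539/10000)/(9297/10000) − 1)/(1) = 242/9297 ≈ 2.6030%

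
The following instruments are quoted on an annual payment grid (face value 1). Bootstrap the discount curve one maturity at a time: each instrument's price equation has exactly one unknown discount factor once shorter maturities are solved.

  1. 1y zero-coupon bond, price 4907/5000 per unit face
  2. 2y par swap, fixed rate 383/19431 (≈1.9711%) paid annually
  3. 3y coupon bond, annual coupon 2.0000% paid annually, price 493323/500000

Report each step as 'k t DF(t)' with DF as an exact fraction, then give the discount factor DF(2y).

1 1 4907/5000
2 2 9617/10000
3 3 2323/2500
DF(2y) = 9617/10000 ≈ 0.961700

step 1 [1y] zero: DF = P = 4907/5000 ≈ 0.981400
step 2 [2y] swap r/1=383/19431: DF=(1 − 383/19431·(0.981400))/(1+383/19431) = 9617/10000 ≈ 0.961700
step 3 [3y] bond c/1=1/50: DF=(493323/500000 − 1/50·(0.981400+0.961700))/(1+1/50) = 2323/2500 ≈ 0.929200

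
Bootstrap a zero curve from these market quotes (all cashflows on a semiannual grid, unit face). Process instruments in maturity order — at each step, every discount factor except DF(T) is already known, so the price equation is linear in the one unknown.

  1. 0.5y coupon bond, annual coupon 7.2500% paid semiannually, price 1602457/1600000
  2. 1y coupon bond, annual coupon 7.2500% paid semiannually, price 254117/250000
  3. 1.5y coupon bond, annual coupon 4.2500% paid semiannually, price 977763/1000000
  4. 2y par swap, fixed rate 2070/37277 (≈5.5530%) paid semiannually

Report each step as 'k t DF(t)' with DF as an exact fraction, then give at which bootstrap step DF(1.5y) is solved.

1 1/2 1933/2000
2 1 9471/10000
3 3/2 1147/1250
4 2 1793/2000
DF(1.5y) is solved at step 3

step 1 [0.5y] bond c/2=29/800: DF=(1602457/1600000 − 29/800·(0))/(1+29/800) = 1933/2000 ≈ 0.966500
step 2 [1y] bond c/2=29/800: DF=(254117/250000 − 29/800·(0.966500))/(1+29/800) = 9471/10000 ≈ 0.947100
step 3 [1.5y] bond c/2=17/800: DF=(977763/1000000 − 17/800·(0.966500+0.947100))/(1+17/800) = 1147/1250 ≈ 0.917600
step 4 [2y] swap r/2=1035/37277: DF=(1 − 1035/37277·(0.966500+0.947100+0.917600))/(1+1035/37277) = 1793/2000 ≈ 0.896500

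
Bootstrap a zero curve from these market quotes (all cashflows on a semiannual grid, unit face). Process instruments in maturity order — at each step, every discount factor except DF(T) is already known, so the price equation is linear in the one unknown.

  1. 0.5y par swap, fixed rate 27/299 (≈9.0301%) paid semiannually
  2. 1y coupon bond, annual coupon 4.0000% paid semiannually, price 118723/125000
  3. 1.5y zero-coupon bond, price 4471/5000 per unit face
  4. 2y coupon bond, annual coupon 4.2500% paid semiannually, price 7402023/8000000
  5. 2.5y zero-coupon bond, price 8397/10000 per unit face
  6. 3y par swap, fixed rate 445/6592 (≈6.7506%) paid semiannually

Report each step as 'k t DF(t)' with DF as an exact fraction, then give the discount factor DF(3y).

1 1/2 598/625
2 1 2281/2500
3 3/2 4471/5000
4 2 1697/2000
5 5/2 8397/10000
6 3 411/500
DF(3y) = 411/500 ≈ 0.822000

step 1 [0.5y] swap r/2=27/598: DF=(1 − 27/598·(0))/(1+27/598) = 598/625 ≈ 0.956800
step 2 [1y] bond c/2=1/50: DF=(118723/125000 − 1/50·(0.956800))/(1+1/50) = 2281/2500 ≈ 0.912400
step 3 [1.5y] zero: DF = P = 4471/5000 ≈ 0.894200
step 4 [2y] bond c/2=17/800: DF=(7402023/8000000 − 17/800·(0.956800+0.912400+0.894200))/(1+17/800) = 1697/2000 ≈ 0.848500
step 5 [2.5y] zero: DF = P = 8397/10000 ≈ 0.839700
step 6 [3y] swap r/2=445/13184: DF=(1 − 445/13184·(0.956800+0.912400+0.894200+0.848500+0.839700))/(1+445/13184) = 411/500 ≈ 0.822000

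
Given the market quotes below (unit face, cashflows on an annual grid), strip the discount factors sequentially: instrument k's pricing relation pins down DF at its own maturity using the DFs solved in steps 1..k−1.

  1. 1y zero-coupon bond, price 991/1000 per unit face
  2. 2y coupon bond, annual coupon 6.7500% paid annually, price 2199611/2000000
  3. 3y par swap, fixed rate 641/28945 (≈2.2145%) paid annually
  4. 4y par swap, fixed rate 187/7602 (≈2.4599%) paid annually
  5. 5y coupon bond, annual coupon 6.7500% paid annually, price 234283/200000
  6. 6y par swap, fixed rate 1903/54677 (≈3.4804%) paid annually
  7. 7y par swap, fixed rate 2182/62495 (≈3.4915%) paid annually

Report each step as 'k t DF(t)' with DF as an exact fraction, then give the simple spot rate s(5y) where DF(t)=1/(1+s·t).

step 1 [1y] zero: DF = P = 991/1000 ≈ 0.991000
step 2 [2y] bond c/1=27/400: DF=(2199611/2000000 − 27/400·(0.991000))/(1+27/400) = 2419/2500 ≈ 0.967600
step 3 [3y] swap r/1=641/28945: DF=(1 − 641/28945·(0.991000+0.967600))/(1+641/28945) = 9359/10000 ≈ 0.935900
step 4 [4y] swap r/1=187/7602: DF=(1 − 187/7602·(0.991000+0.967600+0.935900))/(1+187/7602) = 1813/2000 ≈ 0.906500
step 5 [5y] bond c/1=27/400: DF=(234283/200000 − 27/400·(0.991000+0.967600+0.935900+0.906500))/(1+27/400) = 857/1000 ≈ 0.857000
step 6 [6y] swap r/1=1903/54677: DF=(1 − 1903/54677·(0.991000+0.967600+0.935900+0.906500+0.857000))/(1+1903/54677) = 8097/10000 ≈ 0.809700
step 7 [7y] swap r/1=2182/62495: DF=(1 − 2182/62495·(0.991000+0.967600+0.935900+0.906500+0.857000+0.809700))/(1+2182/62495) = 3909/5000 ≈ 0.781800

1 1 991/1000
2 2 2419/2500
3 3 9359/10000
4 4 1813/2000
5 5 857/1000
6 6 8097/10000
7 7 3909/5000
s(5y) = (1/(857/1000) − 1)/(5) = 143/4285 ≈ 3.3372%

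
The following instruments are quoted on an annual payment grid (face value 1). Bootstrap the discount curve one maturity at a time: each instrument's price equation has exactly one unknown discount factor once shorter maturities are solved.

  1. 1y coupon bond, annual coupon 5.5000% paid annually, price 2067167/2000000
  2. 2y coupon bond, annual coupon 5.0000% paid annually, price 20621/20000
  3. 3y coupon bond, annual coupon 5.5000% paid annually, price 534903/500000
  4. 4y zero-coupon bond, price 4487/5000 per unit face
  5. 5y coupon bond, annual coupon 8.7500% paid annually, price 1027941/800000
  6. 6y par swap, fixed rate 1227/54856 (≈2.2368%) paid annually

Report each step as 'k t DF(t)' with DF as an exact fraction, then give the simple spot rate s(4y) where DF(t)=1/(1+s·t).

step 1 [1y] bond c/1=11/200: DF=(2067167/2000000 − 11/200·(0))/(1+11/200) = 9797/10000 ≈ 0.979700
step 2 [2y] bond c/1=1/20: DF=(20621/20000 − 1/20·(0.979700))/(1+1/20) = 9353/10000 ≈ 0.935300
step 3 [3y] bond c/1=11/200: DF=(534903/500000 − 11/200·(0.979700+0.935300))/(1+11/200) = 4571/5000 ≈ 0.914200
step 4 [4y] zero: DF = P = 4487/5000 ≈ 0.897400
step 5 [5y] bond c/1=7/80: DF=(1027941/800000 − 7/80·(0.979700+0.935300+0.914200+0.897400))/(1+7/80) = 8817/10000 ≈ 0.881700
step 6 [6y] swap r/1=1227/54856: DF=(1 − 1227/54856·(0.979700+0.935300+0.914200+0.897400+0.881700))/(1+1227/54856) = 8773/10000 ≈ 0.877300

1 1 9797/10000
2 2 9353/10000
3 3 4571/5000
4 4 4487/5000
5 5 8817/10000
6 6 8773/10000
s(4y) = (1/(4487/5000) − 1)/(4) = 513/17948 ≈ 2.8583%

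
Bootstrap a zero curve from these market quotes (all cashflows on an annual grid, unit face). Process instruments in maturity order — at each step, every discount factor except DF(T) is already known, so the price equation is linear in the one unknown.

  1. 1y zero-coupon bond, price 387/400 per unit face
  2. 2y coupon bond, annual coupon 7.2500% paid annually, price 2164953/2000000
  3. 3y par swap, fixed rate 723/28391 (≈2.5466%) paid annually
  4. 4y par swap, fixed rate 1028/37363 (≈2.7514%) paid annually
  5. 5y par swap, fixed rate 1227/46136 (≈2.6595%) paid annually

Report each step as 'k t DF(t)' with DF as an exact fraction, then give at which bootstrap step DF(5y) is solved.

step 1 [1y] zero: DF = P = 387/400 ≈ 0.967500
step 2 [2y] bond c/1=29/400: DF=(2164953/2000000 − 29/400·(0.967500))/(1+29/400) = 9439/10000 ≈ 0.943900
step 3 [3y] swap r/1=723/28391: DF=(1 − 723/28391·(0.967500+0.943900))/(1+723/28391) = 9277/10000 ≈ 0.927700
step 4 [4y] swap r/1=1028/37363: DF=(1 − 1028/37363·(0.967500+0.943900+0.927700))/(1+1028/37363) = 2243/2500 ≈ 0.897200
step 5 [5y] swap r/1=1227/46136: DF=(1 − 1227/46136·(0.967500+0.943900+0.927700+0.897200))/(1+1227/46136) = 8773/10000 ≈ 0.877300

1 1 387/400
2 2 9439/10000
3 3 9277/10000
4 4 2243/2500
5 5 8773/10000
DF(5y) is solved at step 5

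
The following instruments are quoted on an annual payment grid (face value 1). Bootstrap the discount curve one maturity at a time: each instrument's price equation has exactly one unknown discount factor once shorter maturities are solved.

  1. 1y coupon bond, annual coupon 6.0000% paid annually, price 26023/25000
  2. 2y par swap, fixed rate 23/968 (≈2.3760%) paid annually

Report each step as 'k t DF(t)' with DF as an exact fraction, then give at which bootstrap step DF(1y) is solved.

step 1 [1y] bond c/1=3/50: DF=(26023/25000 − 3/50·(0))/(1+3/50) = 491/500 ≈ 0.982000
step 2 [2y] swap r/1=23/968: DF=(1 − 23/968·(0.982000))/(1+23/968) = 477/500 ≈ 0.954000

1 1 491/500
2 2 477/500
DF(1y) is solved at step 1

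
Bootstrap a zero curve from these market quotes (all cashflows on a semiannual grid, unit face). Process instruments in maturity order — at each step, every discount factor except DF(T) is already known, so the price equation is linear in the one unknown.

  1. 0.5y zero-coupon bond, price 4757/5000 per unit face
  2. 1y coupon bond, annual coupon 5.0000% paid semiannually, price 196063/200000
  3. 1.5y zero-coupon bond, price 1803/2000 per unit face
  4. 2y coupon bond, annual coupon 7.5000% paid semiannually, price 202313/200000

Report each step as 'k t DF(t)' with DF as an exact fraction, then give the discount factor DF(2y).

step 1 [0.5y] zero: DF = P = 4757/5000 ≈ 0.951400
step 2 [1y] bond c/2=1/40: DF=(196063/200000 − 1/40·(0.951400))/(1+1/40) = 2333/2500 ≈ 0.933200
step 3 [1.5y] zero: DF = P = 1803/2000 ≈ 0.901500
step 4 [2y] bond c/2=3/80: DF=(202313/200000 − 3/80·(0.951400+0.933200+0.901500))/(1+3/80) = 8743/10000 ≈ 0.874300

1 1/2 4757/5000
2 1 2333/2500
3 3/2 1803/2000
4 2 8743/10000
DF(2y) = 8743/10000 ≈ 0.874300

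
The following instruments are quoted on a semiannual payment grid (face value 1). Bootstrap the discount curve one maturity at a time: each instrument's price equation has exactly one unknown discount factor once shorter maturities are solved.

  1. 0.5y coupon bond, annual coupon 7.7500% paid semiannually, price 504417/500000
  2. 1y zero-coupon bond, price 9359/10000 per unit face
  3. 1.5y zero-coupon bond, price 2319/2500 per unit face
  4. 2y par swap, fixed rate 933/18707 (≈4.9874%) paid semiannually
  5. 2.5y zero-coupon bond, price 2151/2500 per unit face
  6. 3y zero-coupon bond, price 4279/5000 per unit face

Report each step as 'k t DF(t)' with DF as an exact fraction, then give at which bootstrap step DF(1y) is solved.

1 1/2 607/625
2 1 9359/10000
3 3/2 2319/2500
4 2 9067/10000
5 5/2 2151/2500
6 3 4279/5000
DF(1y) is solved at step 2

step 1 [0.5y] bond c/2=31/800: DF=(504417/500000 − 31/800·(0))/(1+31/800) = 607/625 ≈ 0.971200
step 2 [1y] zero: DF = P = 9359/10000 ≈ 0.935900
step 3 [1.5y] zero: DF = P = 2319/2500 ≈ 0.927600
step 4 [2y] swap r/2=933/37414: DF=(1 − 933/37414·(0.971200+0.935900+0.927600))/(1+933/37414) = 9067/10000 ≈ 0.906700
step 5 [2.5y] zero: DF = P = 2151/2500 ≈ 0.860400
step 6 [3y] zero: DF = P = 4279/5000 ≈ 0.855800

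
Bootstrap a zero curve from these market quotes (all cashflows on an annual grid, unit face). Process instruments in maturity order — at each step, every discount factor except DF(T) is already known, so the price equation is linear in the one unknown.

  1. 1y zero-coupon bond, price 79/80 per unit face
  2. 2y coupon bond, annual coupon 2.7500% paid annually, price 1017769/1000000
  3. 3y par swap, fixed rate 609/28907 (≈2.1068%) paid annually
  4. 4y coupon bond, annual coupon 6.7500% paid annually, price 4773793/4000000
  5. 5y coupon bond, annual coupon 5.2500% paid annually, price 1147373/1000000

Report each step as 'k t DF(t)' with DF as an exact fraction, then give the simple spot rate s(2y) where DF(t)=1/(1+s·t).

1 1 79/80
2 2 9641/10000
3 3 9391/10000
4 4 1169/1250
5 5 8993/10000
s(2y) = (1/(9641/10000) − 1)/(2) = 359/19282 ≈ 1.8618%

step 1 [1y] zero: DF = P = 79/80 ≈ 0.987500
step 2 [2y] bond c/1=11/400: DF=(1017769/1000000 − 11/400·(0.987500))/(1+11/400) = 9641/10000 ≈ 0.964100
step 3 [3y] swap r/1=609/28907: DF=(1 − 609/28907·(0.987500+0.964100))/(1+609/28907) = 9391/10000 ≈ 0.939100
step 4 [4y] bond c/1=27/400: DF=(4773793/4000000 − 27/400·(0.987500+0.964100+0.939100))/(1+27/400) = 1169/1250 ≈ 0.935200
step 5 [5y] bond c/1=21/400: DF=(1147373/1000000 − 21/400·(0.987500+0.964100+0.939100+0.935200))/(1+21/400) = 8993/10000 ≈ 0.899300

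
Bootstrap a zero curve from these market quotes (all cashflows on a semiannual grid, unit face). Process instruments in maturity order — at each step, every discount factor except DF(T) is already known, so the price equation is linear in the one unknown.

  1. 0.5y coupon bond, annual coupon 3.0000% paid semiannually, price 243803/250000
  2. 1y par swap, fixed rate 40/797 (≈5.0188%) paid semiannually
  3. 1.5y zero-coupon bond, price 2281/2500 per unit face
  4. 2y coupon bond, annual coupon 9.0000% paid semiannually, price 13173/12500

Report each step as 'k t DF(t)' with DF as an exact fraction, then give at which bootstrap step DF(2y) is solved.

1 1/2 1201/1250
2 1 119/125
3 3/2 2281/2500
4 2 2217/2500
DF(2y) is solved at step 4

step 1 [0.5y] bond c/2=3/200: DF=(243803/250000 − 3/200·(0))/(1+3/200) = 1201/1250 ≈ 0.960800
step 2 [1y] swap r/2=20/797: DF=(1 − 20/797·(0.960800))/(1+20/797) = 119/125 ≈ 0.952000
step 3 [1.5y] zero: DF = P = 2281/2500 ≈ 0.912400
step 4 [2y] bond c/2=9/200: DF=(13173/12500 − 9/200·(0.960800+0.952000+0.912400))/(1+9/200) = 2217/2500 ≈ 0.886800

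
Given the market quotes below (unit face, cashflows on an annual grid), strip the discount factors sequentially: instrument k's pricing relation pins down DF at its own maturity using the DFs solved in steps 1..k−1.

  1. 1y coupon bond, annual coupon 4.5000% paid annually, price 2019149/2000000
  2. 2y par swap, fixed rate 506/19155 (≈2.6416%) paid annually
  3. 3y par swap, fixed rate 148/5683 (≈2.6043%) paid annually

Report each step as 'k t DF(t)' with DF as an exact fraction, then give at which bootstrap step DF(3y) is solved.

step 1 [1y] bond c/1=9/200: DF=(2019149/2000000 − 9/200·(0))/(1+9/200) = 9661/10000 ≈ 0.966100
step 2 [2y] swap r/1=506/19155: DF=(1 − 506/19155·(0.966100))/(1+506/19155) = 4747/5000 ≈ 0.949400
step 3 [3y] swap r/1=148/5683: DF=(1 − 148/5683·(0.966100+0.949400))/(1+148/5683) = 463/500 ≈ 0.926000

1 1 9661/10000
2 2 4747/5000
3 3 463/500
DF(3y) is solved at step 3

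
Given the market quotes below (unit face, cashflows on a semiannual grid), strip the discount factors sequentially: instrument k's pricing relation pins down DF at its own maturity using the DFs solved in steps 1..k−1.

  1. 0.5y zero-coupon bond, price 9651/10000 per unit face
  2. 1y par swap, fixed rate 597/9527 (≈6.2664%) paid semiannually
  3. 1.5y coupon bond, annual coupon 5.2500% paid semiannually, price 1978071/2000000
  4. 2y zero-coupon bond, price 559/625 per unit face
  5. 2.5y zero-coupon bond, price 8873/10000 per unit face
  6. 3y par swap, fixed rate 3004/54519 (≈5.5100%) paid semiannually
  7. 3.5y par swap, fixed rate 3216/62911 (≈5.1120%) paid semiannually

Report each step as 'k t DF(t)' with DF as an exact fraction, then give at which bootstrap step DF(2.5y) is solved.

step 1 [0.5y] zero: DF = P = 9651/10000 ≈ 0.965100
step 2 [1y] swap r/2=597/19054: DF=(1 − 597/19054·(0.965100))/(1+597/19054) = 9403/10000 ≈ 0.940300
step 3 [1.5y] bond c/2=21/800: DF=(1978071/2000000 − 21/800·(0.965100+0.940300))/(1+21/800) = 183/200 ≈ 0.915000
step 4 [2y] zero: DF = P = 559/625 ≈ 0.894400
step 5 [2.5y] zero: DF = P = 8873/10000 ≈ 0.887300
step 6 [3y] swap r/2=1502/54519: DF=(1 − 1502/54519·(0.965100+0.940300+0.915000+0.894400+0.887300))/(1+1502/54519) = 4249/5000 ≈ 0.849800
step 7 [3.5y] swap r/2=1608/62911: DF=(1 − 1608/62911·(0.965100+0.940300+0.915000+0.894400+0.887300+0.849800))/(1+1608/62911) = 1049/1250 ≈ 0.839200

1 1/2 9651/10000
2 1 9403/10000
3 3/2 183/200
4 2 559/625
5 5/2 8873/10000
6 3 4249/5000
7 7/2 1049/1250
DF(2.5y) is solved at step 5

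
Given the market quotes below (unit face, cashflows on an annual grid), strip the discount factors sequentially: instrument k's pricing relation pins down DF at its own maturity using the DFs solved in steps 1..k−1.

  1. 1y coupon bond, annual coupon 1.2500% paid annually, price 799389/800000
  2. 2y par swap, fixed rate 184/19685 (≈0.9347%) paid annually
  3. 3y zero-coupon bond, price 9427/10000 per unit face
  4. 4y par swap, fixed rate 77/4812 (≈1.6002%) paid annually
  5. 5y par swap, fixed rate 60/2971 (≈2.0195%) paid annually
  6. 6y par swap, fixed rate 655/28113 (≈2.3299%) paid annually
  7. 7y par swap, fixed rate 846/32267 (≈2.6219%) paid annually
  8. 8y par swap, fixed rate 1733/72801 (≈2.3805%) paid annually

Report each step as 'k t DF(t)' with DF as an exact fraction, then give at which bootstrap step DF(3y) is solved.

step 1 [1y] bond c/1=1/80: DF=(799389/800000 − 1/80·(0))/(1+1/80) = 9869/10000 ≈ 0.986900
step 2 [2y] swap r/1=184/19685: DF=(1 − 184/19685·(0.986900))/(1+184/19685) = 1227/1250 ≈ 0.981600
step 3 [3y] zero: DF = P = 9427/10000 ≈ 0.942700
step 4 [4y] swap r/1=77/4812: DF=(1 − 77/4812·(0.986900+0.981600+0.942700))/(1+77/4812) = 1173/1250 ≈ 0.938400
step 5 [5y] swap r/1=60/2971: DF=(1 − 60/2971·(0.986900+0.981600+0.942700+0.938400))/(1+60/2971) = 113/125 ≈ 0.904000
step 6 [6y] swap r/1=655/28113: DF=(1 − 655/28113·(0.986900+0.981600+0.942700+0.938400+0.904000))/(1+655/28113) = 869/1000 ≈ 0.869000
step 7 [7y] swap r/1=846/32267: DF=(1 − 846/32267·(0.986900+0.981600+0.942700+0.938400+0.904000+0.869000))/(1+846/32267) = 2077/2500 ≈ 0.830800
step 8 [8y] swap r/1=1733/72801: DF=(1 − 1733/72801·(0.986900+0.981600+0.942700+0.938400+0.904000+0.869000+0.830800))/(1+1733/72801) = 8267/10000 ≈ 0.826700

1 1 9869/10000
2 2 1227/1250
3 3 9427/10000
4 4 1173/1250
5 5 113/125
6 6 869/1000
7 7 2077/2500
8 8 8267/10000
DF(3y) is solved at step 3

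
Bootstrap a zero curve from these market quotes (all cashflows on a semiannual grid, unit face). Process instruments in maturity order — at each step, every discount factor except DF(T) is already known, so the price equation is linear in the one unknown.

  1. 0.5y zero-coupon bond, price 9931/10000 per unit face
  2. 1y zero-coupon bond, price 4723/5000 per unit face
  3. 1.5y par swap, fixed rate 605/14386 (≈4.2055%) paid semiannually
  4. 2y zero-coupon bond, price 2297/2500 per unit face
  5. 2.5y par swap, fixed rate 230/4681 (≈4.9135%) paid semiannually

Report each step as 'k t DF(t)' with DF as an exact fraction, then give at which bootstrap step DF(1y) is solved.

step 1 [0.5y] zero: DF = P = 9931/10000 ≈ 0.993100
step 2 [1y] zero: DF = P = 4723/5000 ≈ 0.944600
step 3 [1.5y] swap r/2=605/28772: DF=(1 − 605/28772·(0.993100+0.944600))/(1+605/28772) = 1879/2000 ≈ 0.939500
step 4 [2y] zero: DF = P = 2297/2500 ≈ 0.918800
step 5 [2.5y] swap r/2=115/4681: DF=(1 − 115/4681·(0.993100+0.944600+0.939500+0.918800))/(1+115/4681) = 177/200 ≈ 0.885000

1 1/2 9931/10000
2 1 4723/5000
3 3/2 1879/2000
4 2 2297/2500
5 5/2 177/200
DF(1y) is solved at step 2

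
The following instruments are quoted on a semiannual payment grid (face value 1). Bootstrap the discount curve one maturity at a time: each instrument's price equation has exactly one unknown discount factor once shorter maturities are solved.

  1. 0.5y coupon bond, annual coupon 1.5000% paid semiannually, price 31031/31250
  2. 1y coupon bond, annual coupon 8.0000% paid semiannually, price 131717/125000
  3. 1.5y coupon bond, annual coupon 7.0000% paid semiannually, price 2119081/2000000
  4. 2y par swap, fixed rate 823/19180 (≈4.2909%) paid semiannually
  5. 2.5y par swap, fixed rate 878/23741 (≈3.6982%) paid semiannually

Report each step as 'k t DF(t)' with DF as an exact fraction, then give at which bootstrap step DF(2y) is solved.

1 1/2 616/625
2 1 9753/10000
3 3/2 4787/5000
4 2 9177/10000
5 5/2 4561/5000
DF(2y) is solved at step 4

step 1 [0.5y] bond c/2=3/400: DF=(31031/31250 − 3/400·(0))/(1+3/400) = 616/625 ≈ 0.985600
step 2 [1y] bond c/2=1/25: DF=(131717/125000 − 1/25·(0.985600))/(1+1/25) = 9753/10000 ≈ 0.975300
step 3 [1.5y] bond c/2=7/200: DF=(2119081/2000000 − 7/200·(0.985600+0.975300))/(1+7/200) = 4787/5000 ≈ 0.957400
step 4 [2y] swap r/2=823/38360: DF=(1 − 823/38360·(0.985600+0.975300+0.957400))/(1+823/38360) = 9177/10000 ≈ 0.917700
step 5 [2.5y] swap r/2=439/23741: DF=(1 − 439/23741·(0.985600+0.975300+0.957400+0.917700))/(1+439/23741) = 4561/5000 ≈ 0.912200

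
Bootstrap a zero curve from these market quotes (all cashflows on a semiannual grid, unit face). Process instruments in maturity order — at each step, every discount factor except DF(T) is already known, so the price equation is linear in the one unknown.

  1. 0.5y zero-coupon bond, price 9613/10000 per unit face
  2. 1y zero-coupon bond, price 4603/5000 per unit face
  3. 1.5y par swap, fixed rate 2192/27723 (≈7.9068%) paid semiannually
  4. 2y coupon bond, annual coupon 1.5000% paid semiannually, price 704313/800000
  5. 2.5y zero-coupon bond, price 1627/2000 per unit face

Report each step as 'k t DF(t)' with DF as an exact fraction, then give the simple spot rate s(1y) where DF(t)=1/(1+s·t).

1 1/2 9613/10000
2 1 4603/5000
3 3/2 1113/1250
4 2 2133/2500
5 5/2 1627/2000
s(1y) = (1/(4603/5000) − 1)/(1) = 397/4603 ≈ 8.6248%

step 1 [0.5y] zero: DF = P = 9613/10000 ≈ 0.961300
step 2 [1y] zero: DF = P = 4603/5000 ≈ 0.920600
step 3 [1.5y] swap r/2=1096/27723: DF=(1 − 1096/27723·(0.961300+0.920600))/(1+1096/27723) = 1113/1250 ≈ 0.890400
step 4 [2y] bond c/2=3/400: DF=(704313/800000 − 3/400·(0.961300+0.920600+0.890400))/(1+3/400) = 2133/2500 ≈ 0.853200
step 5 [2.5y] zero: DF = P = 1627/2000 ≈ 0.813500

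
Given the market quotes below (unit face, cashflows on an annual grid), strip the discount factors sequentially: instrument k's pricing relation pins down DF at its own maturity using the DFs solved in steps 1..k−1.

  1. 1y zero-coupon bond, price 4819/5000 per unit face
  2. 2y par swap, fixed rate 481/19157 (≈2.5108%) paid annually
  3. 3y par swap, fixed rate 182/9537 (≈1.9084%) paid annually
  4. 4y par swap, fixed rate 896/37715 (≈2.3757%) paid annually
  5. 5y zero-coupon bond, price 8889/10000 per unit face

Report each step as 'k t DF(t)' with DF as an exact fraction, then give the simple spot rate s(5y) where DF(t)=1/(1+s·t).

step 1 [1y] zero: DF = P = 4819/5000 ≈ 0.963800
step 2 [2y] swap r/1=481/19157: DF=(1 − 481/19157·(0.963800))/(1+481/19157) = 9519/10000 ≈ 0.951900
step 3 [3y] swap r/1=182/9537: DF=(1 − 182/9537·(0.963800+0.951900))/(1+182/9537) = 4727/5000 ≈ 0.945400
step 4 [4y] swap r/1=896/37715: DF=(1 − 896/37715·(0.963800+0.951900+0.945400))/(1+896/37715) = 569/625 ≈ 0.910400
step 5 [5y] zero: DF = P = 8889/10000 ≈ 0.888900

1 1 4819/5000
2 2 9519/10000
3 3 4727/5000
4 4 569/625
5 5 8889/10000
s(5y) = (1/(8889/10000) − 1)/(5) = 1111/44445 ≈ 2.4997%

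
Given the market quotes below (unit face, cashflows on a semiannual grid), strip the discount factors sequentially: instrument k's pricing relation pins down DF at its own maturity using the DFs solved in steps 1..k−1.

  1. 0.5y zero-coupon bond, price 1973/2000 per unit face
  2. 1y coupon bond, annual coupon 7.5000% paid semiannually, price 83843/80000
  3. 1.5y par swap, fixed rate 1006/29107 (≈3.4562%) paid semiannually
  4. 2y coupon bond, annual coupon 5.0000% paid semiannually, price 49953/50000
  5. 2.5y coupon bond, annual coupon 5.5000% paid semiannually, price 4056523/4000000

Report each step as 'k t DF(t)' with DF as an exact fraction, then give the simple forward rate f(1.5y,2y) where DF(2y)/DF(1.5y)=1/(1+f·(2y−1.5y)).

step 1 [0.5y] zero: DF = P = 1973/2000 ≈ 0.986500
step 2 [1y] bond c/2=3/80: DF=(83843/80000 − 3/80·(0.986500))/(1+3/80) = 1949/2000 ≈ 0.974500
step 3 [1.5y] swap r/2=503/29107: DF=(1 − 503/29107·(0.986500+0.974500))/(1+503/29107) = 9497/10000 ≈ 0.949700
step 4 [2y] bond c/2=1/40: DF=(49953/50000 − 1/40·(0.986500+0.974500+0.949700))/(1+1/40) = 9037/10000 ≈ 0.903700
step 5 [2.5y] bond c/2=11/400: DF=(4056523/4000000 − 11/400·(0.986500+0.974500+0.949700+0.903700))/(1+11/400) = 8849/10000 ≈ 0.884900

1 1/2 1973/2000
2 1 1949/2000
3 3/2 9497/10000
4 2 9037/10000
5 5/2 8849/10000
f(1.5y,2y) = ((9497/10000)/(9037/10000) − 1)/(1/2) = 920/9037 ≈ 10.1804%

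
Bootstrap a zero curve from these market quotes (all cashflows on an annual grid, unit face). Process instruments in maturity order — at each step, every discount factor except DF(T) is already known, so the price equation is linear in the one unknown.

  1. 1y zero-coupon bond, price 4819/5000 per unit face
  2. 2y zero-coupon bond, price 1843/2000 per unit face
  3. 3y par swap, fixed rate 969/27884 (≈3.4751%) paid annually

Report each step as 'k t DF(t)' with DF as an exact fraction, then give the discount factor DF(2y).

1 1 4819/5000
2 2 1843/2000
3 3 9031/10000
DF(2y) = 1843/2000 ≈ 0.921500

step 1 [1y] zero: DF = P = 4819/5000 ≈ 0.963800
step 2 [2y] zero: DF = P = 1843/2000 ≈ 0.921500
step 3 [3y] swap r/1=969/27884: DF=(1 − 969/27884·(0.963800+0.921500))/(1+969/27884) = 9031/10000 ≈ 0.903100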